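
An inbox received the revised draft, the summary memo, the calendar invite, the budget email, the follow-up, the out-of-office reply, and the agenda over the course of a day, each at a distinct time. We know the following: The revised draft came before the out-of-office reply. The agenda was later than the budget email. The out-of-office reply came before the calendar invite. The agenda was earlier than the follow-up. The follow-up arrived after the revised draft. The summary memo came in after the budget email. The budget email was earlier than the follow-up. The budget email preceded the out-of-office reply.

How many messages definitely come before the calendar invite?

3

Directly stated before the calendar invite: the out-of-office reply.
The budget email reaches the calendar invite via the budget email → the out-of-office reply → the calendar invite.
The revised draft reaches the calendar invite via the revised draft → the out-of-office reply → the calendar invite.
That's the budget email, the out-of-office reply, and the revised draft — 3 in all.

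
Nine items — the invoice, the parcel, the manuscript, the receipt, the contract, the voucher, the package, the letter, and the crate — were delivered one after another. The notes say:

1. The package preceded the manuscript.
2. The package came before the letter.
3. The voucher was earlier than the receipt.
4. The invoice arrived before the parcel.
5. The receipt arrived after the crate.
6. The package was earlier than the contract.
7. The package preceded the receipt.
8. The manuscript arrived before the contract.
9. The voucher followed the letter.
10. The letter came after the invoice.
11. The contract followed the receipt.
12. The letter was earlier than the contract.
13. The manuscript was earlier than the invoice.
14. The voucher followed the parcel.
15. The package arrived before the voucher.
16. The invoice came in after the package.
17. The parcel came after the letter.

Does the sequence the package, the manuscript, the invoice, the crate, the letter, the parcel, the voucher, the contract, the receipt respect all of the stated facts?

no

The constraints require the receipt before the contract, but in the proposed sequence the contract appears ahead of the receipt. That one violation is enough.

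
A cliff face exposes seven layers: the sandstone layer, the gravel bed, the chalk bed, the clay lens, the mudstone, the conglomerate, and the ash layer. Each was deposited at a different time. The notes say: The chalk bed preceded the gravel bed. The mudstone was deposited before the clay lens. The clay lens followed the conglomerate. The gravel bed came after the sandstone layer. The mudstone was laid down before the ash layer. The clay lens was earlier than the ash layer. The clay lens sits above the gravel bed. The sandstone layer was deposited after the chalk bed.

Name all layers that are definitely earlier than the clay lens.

Directly stated before the clay lens: the conglomerate, the gravel bed, and the mudstone.
The chalk bed reaches the clay lens via the chalk bed → the gravel bed → the clay lens.
The sandstone layer reaches the clay lens via the sandstone layer → the gravel bed → the clay lens.

the chalk bed, the conglomerate, the gravel bed, the mudstone, the sandstone layer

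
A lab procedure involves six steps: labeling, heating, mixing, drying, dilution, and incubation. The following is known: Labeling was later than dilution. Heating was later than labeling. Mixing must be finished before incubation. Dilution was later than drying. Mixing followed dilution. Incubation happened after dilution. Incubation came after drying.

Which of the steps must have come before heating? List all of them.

dilution, drying, labeling

Directly stated before heating: labeling.
Dilution reaches heating via dilution → labeling → heating.
Drying reaches heating via drying → dilution → labeling → heating.
No chain forces incubation (or any of the others) ahead of heating.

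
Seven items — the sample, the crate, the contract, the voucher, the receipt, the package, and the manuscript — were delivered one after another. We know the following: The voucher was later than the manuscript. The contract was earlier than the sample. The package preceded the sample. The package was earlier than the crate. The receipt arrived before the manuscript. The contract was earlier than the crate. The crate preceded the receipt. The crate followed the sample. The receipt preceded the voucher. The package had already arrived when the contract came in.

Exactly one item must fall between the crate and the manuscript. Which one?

Tracing the constraints gives the crate → the receipt → the manuscript, so the receipt sits after the crate and before the manuscript.
No other item is forced both after the crate and before the manuscript.

the receipt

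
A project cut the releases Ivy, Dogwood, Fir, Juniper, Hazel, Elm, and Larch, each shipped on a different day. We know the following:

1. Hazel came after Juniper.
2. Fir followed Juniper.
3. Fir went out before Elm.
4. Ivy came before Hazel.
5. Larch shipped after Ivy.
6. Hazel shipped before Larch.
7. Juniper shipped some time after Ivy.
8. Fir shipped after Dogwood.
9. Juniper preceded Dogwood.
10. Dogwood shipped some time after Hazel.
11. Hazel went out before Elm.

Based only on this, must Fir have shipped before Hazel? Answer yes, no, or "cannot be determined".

no

Tracing the constraints gives Hazel → Dogwood → Fir, so Hazel must come before Fir.
That means Fir cannot be before Hazel.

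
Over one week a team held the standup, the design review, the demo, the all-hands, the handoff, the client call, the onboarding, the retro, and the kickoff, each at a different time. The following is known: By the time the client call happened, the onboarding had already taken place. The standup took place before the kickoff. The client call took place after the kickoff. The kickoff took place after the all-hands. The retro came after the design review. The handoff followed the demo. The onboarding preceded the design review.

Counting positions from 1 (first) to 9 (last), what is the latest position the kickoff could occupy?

8

The kickoff must come before the client call — 1 meeting forced after it.
Everything else can be placed before the kickoff in some valid order, so the kickoff can sit as late as position 9 − 1 = 8.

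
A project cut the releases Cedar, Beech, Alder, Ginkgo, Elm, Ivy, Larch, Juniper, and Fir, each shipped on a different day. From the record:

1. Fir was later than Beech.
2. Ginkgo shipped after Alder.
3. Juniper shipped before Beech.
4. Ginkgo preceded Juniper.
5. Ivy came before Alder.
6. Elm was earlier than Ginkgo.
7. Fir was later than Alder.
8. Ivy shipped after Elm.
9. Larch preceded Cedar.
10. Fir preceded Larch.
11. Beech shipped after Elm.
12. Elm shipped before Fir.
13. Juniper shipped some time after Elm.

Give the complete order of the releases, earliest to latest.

The constraints fix every adjacent pair, so only one ordering works:
Elm → Ivy → Alder → Ginkgo → Juniper → Beech → Fir → Larch → Cedar.

Elm, Ivy, Alder, Ginkgo, Juniper, Beech, Fir, Larch, Cedar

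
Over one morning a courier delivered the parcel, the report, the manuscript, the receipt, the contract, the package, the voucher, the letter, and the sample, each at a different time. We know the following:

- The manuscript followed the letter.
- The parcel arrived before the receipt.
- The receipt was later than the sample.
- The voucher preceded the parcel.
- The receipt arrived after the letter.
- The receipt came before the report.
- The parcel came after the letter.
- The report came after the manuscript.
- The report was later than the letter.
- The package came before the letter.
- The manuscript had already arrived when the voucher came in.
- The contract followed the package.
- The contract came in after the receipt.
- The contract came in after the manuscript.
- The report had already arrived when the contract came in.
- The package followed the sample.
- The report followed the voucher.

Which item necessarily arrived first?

The sample has a chain of constraints placing it before every other item, so the sample must be first.

the sample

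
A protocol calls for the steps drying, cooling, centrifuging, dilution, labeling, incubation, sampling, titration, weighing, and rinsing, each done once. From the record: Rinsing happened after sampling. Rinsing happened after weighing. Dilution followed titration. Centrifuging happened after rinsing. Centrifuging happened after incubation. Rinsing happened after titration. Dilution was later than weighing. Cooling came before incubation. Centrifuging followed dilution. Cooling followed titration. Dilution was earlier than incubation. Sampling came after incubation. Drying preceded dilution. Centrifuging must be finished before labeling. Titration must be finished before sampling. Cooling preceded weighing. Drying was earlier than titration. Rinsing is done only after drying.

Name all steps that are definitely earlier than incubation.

cooling, dilution, drying, titration, weighing

Directly stated before incubation: cooling and dilution.
Drying reaches incubation via drying → dilution → incubation.
Titration reaches incubation via titration → dilution → incubation.
Weighing reaches incubation via weighing → dilution → incubation.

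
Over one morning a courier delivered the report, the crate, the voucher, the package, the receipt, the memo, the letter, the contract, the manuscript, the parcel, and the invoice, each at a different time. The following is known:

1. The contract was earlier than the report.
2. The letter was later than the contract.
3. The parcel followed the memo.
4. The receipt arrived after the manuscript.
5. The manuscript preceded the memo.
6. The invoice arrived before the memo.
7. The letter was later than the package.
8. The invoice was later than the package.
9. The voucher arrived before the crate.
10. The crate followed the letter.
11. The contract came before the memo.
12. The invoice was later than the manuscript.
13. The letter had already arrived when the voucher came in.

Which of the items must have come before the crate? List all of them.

Directly stated before the crate: the letter and the voucher.
The contract reaches the crate via the contract → the letter → the crate.
The package reaches the crate via the package → the letter → the crate.

the contract, the letter, the package, the voucher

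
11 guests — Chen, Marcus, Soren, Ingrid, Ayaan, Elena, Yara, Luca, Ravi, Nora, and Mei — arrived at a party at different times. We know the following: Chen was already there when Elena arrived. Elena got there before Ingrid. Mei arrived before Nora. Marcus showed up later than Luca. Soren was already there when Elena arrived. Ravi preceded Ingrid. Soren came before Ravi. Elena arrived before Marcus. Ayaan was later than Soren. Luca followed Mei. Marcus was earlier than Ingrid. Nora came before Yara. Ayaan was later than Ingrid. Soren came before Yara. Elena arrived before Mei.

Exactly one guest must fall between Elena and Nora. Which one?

Mei

Tracing the constraints gives Elena → Mei → Nora, so Mei sits after Elena and before Nora.
No other guest is forced both after Elena and before Nora.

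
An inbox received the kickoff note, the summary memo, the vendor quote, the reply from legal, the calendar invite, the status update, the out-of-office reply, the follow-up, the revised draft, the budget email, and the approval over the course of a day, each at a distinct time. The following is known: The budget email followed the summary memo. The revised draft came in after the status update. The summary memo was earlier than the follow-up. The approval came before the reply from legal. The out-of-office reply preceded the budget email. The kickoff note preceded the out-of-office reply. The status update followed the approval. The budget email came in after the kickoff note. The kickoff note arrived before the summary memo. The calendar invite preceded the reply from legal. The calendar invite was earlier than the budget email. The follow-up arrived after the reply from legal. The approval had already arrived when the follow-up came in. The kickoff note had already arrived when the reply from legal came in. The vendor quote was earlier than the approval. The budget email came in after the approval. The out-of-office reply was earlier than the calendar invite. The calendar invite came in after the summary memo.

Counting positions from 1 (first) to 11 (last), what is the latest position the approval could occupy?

The approval must come before the budget email, the follow-up, the reply from legal, the revised draft, and the status update — 5 messages forced after it.
Everything else can be placed before the approval in some valid order, so the approval can sit as late as position 11 − 5 = 6.

6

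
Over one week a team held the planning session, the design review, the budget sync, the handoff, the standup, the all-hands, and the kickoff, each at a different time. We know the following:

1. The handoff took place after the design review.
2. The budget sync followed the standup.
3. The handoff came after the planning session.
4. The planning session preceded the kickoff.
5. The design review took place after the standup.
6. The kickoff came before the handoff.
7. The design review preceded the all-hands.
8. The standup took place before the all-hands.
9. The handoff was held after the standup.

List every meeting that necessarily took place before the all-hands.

Directly stated before the all-hands: the design review and the standup.

the design review, the standup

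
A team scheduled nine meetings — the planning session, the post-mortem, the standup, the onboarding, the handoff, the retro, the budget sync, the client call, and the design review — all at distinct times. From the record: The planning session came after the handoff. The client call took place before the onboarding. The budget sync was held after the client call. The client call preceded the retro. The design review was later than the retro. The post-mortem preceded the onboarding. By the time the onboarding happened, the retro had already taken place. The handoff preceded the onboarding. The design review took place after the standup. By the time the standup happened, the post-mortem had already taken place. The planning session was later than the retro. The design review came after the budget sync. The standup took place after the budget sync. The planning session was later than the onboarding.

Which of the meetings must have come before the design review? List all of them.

Directly stated before the design review: the budget sync, the retro, and the standup.
The client call reaches the design review via the client call → the retro → the design review.
The post-mortem reaches the design review via the post-mortem → the standup → the design review.

the budget sync, the client call, the post-mortem, the retro, the standup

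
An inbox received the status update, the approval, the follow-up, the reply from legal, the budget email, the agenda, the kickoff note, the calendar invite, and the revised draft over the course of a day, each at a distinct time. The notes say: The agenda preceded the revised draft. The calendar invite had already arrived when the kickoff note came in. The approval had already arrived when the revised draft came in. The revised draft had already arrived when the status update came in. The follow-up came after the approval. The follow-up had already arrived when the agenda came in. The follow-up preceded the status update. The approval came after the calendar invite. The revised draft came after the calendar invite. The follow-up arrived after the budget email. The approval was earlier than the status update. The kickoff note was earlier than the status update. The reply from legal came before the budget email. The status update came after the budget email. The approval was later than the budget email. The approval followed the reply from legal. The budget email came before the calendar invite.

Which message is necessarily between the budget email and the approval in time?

the calendar invite

Tracing the constraints gives the budget email → the calendar invite → the approval, so the calendar invite sits after the budget email and before the approval.
No other message is forced both after the budget email and before the approval.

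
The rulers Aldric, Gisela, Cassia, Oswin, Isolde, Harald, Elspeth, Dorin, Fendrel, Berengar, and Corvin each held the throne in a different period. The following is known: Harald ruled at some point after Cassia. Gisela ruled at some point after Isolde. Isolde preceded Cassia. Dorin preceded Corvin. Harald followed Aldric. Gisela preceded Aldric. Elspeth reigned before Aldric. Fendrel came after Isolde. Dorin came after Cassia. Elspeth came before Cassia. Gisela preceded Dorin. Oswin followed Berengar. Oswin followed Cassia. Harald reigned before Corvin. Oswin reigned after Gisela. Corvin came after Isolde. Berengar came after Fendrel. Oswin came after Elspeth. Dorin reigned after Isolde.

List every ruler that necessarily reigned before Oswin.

Berengar, Cassia, Elspeth, Fendrel, Gisela, Isolde

Directly stated before Oswin: Berengar, Cassia, Elspeth, and Gisela.
Fendrel reaches Oswin via Fendrel → Berengar → Oswin.
Isolde reaches Oswin via Isolde → Gisela → Oswin.
No chain forces Corvin (or any of the others) ahead of Oswin.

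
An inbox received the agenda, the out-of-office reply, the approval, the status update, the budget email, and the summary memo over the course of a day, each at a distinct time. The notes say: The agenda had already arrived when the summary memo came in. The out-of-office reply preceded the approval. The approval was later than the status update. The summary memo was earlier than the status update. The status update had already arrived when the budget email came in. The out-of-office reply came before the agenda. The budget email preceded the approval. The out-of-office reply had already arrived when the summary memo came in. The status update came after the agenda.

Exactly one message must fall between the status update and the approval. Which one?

Tracing the constraints gives the status update → the budget email → the approval, so the budget email sits after the status update and before the approval.
No other message is forced both after the status update and before the approval.

the budget email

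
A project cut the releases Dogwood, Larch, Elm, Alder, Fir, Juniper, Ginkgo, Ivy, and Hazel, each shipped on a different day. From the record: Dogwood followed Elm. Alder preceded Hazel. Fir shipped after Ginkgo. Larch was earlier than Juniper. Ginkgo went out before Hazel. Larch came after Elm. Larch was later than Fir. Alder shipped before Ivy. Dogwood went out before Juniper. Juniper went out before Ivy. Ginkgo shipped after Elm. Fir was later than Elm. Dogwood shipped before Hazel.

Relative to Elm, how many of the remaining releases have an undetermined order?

1

Forced after Elm: Dogwood, Fir, Ginkgo, Hazel, Ivy, Juniper, and Larch.
That leaves Alder with no forced order relative to Elm — 1.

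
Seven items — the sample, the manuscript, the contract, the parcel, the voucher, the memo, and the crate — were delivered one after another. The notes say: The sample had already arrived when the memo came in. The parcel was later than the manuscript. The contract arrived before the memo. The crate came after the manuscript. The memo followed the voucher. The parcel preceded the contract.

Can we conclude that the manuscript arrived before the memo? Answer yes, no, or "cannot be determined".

yes

Chain the constraints: the manuscript → the parcel → the contract → the memo. Each link is directly stated, so the manuscript comes before the memo.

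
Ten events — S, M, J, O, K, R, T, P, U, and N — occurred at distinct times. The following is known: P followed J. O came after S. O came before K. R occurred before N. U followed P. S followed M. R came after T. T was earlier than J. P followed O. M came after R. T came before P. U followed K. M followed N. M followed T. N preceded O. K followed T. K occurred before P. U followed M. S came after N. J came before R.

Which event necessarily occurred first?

T

T has a chain of constraints placing it before every other event, so T must be first.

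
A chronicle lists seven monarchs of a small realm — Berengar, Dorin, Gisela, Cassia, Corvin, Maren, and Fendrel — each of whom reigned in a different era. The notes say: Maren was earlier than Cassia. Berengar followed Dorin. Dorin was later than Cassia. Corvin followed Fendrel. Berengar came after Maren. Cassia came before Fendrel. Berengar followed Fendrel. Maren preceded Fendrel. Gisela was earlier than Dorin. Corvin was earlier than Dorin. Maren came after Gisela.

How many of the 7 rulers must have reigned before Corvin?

Directly stated before Corvin: Fendrel.
Cassia reaches Corvin via Cassia → Fendrel → Corvin.
Gisela reaches Corvin via Gisela → Maren → Fendrel → Corvin.
Maren reaches Corvin via Maren → Fendrel → Corvin.
That's Cassia, Fendrel, Gisela, and Maren — 4 in all.

4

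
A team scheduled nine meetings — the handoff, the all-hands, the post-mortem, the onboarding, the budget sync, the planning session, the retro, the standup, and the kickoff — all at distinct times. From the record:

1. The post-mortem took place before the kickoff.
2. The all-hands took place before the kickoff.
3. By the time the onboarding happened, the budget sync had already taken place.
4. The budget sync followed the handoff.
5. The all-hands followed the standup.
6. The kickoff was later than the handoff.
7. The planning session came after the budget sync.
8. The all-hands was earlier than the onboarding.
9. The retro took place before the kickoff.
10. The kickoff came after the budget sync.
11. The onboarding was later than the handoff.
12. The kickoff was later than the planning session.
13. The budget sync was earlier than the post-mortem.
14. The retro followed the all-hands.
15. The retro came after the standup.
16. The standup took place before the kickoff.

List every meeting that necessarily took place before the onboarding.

the all-hands, the budget sync, the handoff, the standup

Directly stated before the onboarding: the all-hands, the budget sync, and the handoff.
The standup reaches the onboarding via the standup → the all-hands → the onboarding.
No chain forces the kickoff (or any of the others) ahead of the onboarding.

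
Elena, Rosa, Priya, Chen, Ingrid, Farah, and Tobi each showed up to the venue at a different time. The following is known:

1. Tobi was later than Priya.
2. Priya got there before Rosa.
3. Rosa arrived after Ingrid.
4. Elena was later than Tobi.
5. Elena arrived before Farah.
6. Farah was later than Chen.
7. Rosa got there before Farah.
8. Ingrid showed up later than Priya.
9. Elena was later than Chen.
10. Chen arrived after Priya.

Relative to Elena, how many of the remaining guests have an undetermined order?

Forced before Elena: Chen, Priya, and Tobi; forced after Elena: Farah.
That leaves Ingrid and Rosa with no forced order relative to Elena — 2.

2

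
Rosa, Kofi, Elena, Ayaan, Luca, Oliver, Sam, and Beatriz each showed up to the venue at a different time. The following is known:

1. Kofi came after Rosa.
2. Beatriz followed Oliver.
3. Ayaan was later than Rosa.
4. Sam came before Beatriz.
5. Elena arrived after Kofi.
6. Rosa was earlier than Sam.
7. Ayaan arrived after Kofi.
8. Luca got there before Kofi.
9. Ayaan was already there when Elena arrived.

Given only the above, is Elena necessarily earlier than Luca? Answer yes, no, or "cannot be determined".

Tracing the constraints gives Luca → Kofi → Elena, so Luca must come before Elena.
That means Elena cannot be before Luca.

no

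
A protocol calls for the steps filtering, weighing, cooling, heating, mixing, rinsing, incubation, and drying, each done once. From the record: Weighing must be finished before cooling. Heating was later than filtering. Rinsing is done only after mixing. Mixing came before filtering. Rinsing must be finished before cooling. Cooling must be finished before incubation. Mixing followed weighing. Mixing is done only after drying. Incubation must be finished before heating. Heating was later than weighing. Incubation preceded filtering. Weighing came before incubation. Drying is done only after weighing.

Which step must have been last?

heating

Every other step has a chain of constraints placing it before heating, so heating is last.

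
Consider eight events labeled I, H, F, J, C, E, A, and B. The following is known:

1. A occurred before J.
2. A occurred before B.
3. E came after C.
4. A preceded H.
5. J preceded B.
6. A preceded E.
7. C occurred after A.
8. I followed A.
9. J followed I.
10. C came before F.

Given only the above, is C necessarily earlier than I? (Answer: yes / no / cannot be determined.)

cannot be determined

No chain of stated constraints runs from C to I, and none runs from I to C either.
So the relative order of C and I is not fixed by the given facts.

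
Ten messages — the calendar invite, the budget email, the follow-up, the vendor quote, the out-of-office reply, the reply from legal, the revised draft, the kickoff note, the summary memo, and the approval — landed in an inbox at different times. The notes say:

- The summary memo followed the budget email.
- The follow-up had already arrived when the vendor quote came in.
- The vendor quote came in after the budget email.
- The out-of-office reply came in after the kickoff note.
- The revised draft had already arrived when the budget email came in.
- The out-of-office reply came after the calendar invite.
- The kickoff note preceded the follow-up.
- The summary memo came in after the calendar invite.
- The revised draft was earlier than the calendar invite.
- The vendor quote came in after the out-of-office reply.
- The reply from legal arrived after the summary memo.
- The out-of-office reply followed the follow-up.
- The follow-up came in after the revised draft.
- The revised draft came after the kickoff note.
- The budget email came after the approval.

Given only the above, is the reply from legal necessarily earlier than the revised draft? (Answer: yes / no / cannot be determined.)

Tracing the constraints gives the revised draft → the budget email → the summary memo → the reply from legal, so the revised draft must come before the reply from legal.
That means the reply from legal cannot be before the revised draft.

no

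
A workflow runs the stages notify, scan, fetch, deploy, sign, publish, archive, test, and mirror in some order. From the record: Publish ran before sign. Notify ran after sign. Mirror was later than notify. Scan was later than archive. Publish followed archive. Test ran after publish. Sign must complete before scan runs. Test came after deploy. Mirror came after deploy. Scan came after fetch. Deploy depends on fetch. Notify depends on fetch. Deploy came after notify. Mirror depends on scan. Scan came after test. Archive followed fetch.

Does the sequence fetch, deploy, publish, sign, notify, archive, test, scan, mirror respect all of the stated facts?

no

The constraints require archive before publish, but in the proposed sequence publish appears ahead of archive. That one violation is enough.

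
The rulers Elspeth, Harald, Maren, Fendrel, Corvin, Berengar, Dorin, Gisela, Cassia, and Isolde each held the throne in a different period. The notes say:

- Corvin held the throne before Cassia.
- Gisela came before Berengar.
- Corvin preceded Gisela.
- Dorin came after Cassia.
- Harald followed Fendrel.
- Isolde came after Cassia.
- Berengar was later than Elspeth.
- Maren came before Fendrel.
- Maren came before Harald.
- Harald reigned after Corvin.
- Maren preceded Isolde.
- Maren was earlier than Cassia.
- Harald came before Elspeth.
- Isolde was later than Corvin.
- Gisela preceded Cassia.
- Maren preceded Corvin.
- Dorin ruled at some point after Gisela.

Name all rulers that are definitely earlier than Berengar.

Corvin, Elspeth, Fendrel, Gisela, Harald, Maren

Directly stated before Berengar: Elspeth and Gisela.
Corvin reaches Berengar via Corvin → Gisela → Berengar.
Fendrel reaches Berengar via Fendrel → Harald → Elspeth → Berengar.
Harald reaches Berengar via Harald → Elspeth → Berengar.
Likewise Maren reaches Berengar by chaining the stated constraints.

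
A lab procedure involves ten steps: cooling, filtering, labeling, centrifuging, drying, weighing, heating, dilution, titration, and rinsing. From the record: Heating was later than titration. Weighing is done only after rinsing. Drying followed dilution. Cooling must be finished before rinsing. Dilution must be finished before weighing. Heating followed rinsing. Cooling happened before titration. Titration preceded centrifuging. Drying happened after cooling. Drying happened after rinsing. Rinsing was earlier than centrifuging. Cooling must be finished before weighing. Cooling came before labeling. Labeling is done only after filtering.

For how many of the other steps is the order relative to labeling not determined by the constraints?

7

Forced before labeling: cooling and filtering.
That leaves centrifuging, dilution, drying, heating, rinsing, titration, and weighing with no forced order relative to labeling — 7.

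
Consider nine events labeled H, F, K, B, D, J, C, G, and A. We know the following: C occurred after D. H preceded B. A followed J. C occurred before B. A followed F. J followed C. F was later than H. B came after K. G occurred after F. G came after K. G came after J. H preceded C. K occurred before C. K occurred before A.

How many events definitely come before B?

Directly stated before B: C, H, and K.
D reaches B via D → C → B.
No chain forces J (or any of the others) ahead of B.
That's C, D, H, and K — 4 in all.

4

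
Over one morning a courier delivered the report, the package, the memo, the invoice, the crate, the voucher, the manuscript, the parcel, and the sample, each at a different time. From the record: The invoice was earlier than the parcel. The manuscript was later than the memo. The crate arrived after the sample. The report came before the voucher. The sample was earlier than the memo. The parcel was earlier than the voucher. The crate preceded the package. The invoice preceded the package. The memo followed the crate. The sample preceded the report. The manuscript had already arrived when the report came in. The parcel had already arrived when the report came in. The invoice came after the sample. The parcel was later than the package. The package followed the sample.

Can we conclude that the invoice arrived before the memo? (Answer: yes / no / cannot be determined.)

No chain of stated constraints runs from the invoice to the memo, and none runs from the memo to the invoice either.
So the relative order of the invoice and the memo is not fixed by the given facts.

cannot be determined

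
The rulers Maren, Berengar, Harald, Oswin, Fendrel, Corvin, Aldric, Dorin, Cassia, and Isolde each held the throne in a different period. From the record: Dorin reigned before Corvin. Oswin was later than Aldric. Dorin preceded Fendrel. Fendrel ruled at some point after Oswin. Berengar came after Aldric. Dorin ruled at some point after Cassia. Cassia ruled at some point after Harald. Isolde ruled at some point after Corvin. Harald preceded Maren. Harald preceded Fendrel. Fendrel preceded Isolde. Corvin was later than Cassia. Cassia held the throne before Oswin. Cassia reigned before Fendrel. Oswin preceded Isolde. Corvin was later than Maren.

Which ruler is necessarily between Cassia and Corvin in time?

Tracing the constraints gives Cassia → Dorin → Corvin, so Dorin sits after Cassia and before Corvin.
No other ruler is forced both after Cassia and before Corvin.

Dorin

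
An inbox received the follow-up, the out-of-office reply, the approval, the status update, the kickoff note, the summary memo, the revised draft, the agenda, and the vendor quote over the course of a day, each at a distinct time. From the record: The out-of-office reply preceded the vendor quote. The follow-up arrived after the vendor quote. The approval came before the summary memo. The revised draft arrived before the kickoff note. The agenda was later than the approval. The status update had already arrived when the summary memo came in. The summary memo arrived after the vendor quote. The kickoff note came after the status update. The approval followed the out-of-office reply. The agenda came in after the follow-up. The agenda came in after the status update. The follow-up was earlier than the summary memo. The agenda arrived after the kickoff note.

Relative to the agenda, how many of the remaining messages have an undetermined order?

1

Forced before the agenda: the approval, the follow-up, the kickoff note, the out-of-office reply, the revised draft, the status update, and the vendor quote.
That leaves the summary memo with no forced order relative to the agenda — 1.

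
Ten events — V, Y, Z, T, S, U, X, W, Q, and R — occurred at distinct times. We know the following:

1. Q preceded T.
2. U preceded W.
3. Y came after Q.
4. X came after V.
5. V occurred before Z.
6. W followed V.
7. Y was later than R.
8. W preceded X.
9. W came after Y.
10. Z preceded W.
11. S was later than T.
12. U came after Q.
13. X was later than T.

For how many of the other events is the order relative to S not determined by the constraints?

7

Forced before S: Q and T.
That leaves R, U, V, W, X, Y, and Z with no forced order relative to S — 7.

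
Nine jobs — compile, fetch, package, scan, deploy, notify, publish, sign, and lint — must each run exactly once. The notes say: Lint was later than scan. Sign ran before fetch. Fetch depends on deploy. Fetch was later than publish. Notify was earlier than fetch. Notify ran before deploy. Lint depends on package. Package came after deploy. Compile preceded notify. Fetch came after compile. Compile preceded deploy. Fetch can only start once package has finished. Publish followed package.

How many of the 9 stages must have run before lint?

5

Directly stated before lint: package and scan.
Compile reaches lint via compile → deploy → package → lint.
Deploy reaches lint via deploy → package → lint.
Notify reaches lint via notify → deploy → package → lint.
No chain forces publish (or any of the others) ahead of lint.
That's compile, deploy, notify, package, and scan — 5 in all.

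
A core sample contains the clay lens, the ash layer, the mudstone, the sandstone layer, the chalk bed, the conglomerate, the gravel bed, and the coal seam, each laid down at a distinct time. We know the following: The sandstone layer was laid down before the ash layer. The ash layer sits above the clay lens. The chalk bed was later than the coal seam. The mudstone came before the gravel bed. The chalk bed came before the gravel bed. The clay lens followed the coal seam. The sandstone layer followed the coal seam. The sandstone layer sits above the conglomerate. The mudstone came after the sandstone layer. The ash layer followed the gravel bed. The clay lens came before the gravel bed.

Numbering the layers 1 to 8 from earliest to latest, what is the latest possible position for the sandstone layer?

The sandstone layer must come before the ash layer, the gravel bed, and the mudstone — 3 layers forced after it.
Everything else can be placed before the sandstone layer in some valid order, so the sandstone layer can sit as late as position 8 − 3 = 5.

5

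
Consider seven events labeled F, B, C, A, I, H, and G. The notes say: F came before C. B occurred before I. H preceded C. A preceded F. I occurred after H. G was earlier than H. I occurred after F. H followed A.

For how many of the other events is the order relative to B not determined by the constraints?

5

Forced after B: I.
That leaves A, C, F, G, and H with no forced order relative to B — 5.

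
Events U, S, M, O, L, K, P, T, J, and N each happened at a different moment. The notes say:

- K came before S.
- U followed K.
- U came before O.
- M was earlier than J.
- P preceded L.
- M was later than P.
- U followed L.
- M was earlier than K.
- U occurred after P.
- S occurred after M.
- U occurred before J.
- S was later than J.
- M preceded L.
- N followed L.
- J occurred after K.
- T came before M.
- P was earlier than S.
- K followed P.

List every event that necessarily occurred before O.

K, L, M, P, T, U

Directly stated before O: U.
K reaches O via K → U → O.
L reaches O via L → U → O.
M reaches O via M → L → U → O.
Likewise P and T each reach O by chaining the stated constraints.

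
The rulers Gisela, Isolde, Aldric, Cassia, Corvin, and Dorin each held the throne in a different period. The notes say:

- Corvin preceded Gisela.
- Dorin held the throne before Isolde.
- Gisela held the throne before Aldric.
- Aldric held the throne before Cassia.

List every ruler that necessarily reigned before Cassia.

Directly stated before Cassia: Aldric.
Corvin reaches Cassia via Corvin → Gisela → Aldric → Cassia.
Gisela reaches Cassia via Gisela → Aldric → Cassia.
No chain forces Dorin (or any of the others) ahead of Cassia.

Aldric, Corvin, Gisela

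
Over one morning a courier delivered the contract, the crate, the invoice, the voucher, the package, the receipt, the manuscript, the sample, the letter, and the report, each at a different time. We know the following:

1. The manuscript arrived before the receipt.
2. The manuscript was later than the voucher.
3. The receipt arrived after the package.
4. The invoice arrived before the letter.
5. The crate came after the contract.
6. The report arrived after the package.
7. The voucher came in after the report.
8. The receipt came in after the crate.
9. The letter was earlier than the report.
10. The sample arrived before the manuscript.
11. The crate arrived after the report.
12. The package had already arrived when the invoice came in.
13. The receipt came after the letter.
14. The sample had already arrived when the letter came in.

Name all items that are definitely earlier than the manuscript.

Directly stated before the manuscript: the sample and the voucher.
The invoice reaches the manuscript via the invoice → the letter → the report → the voucher → the manuscript.
The letter reaches the manuscript via the letter → the report → the voucher → the manuscript.
The package reaches the manuscript via the package → the report → the voucher → the manuscript.
Likewise the report reaches the manuscript by chaining the stated constraints.
No chain forces the crate (or any of the others) ahead of the manuscript.

the invoice, the letter, the package, the report, the sample, the voucher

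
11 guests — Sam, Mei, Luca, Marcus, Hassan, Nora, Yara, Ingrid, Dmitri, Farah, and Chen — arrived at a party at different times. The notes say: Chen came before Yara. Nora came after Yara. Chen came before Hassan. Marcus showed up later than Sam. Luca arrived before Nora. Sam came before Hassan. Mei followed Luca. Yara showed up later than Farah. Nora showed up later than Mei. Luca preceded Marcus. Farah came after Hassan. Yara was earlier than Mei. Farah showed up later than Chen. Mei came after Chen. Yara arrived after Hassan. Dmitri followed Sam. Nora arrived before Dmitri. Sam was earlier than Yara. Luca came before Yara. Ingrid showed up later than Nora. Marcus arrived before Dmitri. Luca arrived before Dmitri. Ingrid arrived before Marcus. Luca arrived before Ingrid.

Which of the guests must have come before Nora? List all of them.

Directly stated before Nora: Luca, Mei, and Yara.
Chen reaches Nora via Chen → Mei → Nora.
Farah reaches Nora via Farah → Yara → Nora.
Hassan reaches Nora via Hassan → Yara → Nora.
Likewise Sam reaches Nora by chaining the stated constraints.

Chen, Farah, Hassan, Luca, Mei, Sam, Yara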